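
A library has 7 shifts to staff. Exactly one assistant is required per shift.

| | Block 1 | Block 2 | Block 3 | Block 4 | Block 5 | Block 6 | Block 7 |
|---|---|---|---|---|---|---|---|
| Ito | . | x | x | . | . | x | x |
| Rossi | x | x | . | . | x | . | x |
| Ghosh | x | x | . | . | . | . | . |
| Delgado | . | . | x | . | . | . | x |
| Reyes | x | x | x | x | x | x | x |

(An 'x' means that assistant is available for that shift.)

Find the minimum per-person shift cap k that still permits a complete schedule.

2

With 5 assistants and 7 worker-slots to fill, someone must work at least ⌈7/5⌉ = 2 shifts, so k ≥ 2.
k = 2 works: Block 1→Rossi, Block 2→Ghosh, Block 3→Ito, Block 4→Reyes, Block 5→Rossi, Block 6→Ito, Block 7→Delgado.
Loads: Ito 2, Rossi 2, Ghosh 1, Delgado 1, Reyes 1 — all ≤ 2.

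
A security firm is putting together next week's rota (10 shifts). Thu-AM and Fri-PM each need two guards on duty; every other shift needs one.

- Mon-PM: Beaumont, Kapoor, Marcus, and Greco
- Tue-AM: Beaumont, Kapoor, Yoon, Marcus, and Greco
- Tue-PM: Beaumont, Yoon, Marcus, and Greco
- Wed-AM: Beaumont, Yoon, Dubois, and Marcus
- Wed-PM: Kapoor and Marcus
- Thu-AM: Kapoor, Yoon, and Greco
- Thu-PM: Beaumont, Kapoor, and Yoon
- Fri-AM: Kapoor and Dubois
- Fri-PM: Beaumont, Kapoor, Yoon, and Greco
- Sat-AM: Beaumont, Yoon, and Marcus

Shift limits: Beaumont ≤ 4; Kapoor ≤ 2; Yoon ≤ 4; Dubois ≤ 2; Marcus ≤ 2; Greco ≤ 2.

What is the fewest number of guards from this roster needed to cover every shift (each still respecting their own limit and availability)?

12 slots to fill and no one can take more than 4, so at least ⌈12/4⌉ = 3 guards are needed.
Any 3 guards together have capacity at most 4+4+2 = 10 < 12 slots, so 3 can never suffice.
Beaumont, Kapoor, Yoon, and Dubois alone can cover everything: Mon-PM→Beaumont, Tue-AM→Yoon, Tue-PM→Beaumont, Wed-AM→Dubois, Wed-PM→Kapoor, Thu-AM→Kapoor+Yoon, Thu-PM→Yoon, Fri-AM→Dubois, Fri-PM→Beaumont+Yoon, Sat-AM→Beaumont.

4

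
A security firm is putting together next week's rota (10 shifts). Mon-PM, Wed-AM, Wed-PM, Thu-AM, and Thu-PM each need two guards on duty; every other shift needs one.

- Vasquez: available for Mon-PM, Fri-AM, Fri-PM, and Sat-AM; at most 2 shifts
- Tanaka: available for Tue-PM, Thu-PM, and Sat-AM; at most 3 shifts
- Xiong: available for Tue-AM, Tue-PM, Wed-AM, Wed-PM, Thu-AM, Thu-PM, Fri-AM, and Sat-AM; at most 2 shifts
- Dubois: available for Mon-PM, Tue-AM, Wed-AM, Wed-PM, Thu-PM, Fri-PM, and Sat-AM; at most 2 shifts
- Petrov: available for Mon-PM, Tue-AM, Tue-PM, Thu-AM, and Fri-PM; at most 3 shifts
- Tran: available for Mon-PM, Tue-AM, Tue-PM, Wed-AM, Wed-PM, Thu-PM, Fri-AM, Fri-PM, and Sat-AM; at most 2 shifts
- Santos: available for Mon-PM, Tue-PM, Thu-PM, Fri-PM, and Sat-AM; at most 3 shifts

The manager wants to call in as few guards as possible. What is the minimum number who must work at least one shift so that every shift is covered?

6

15 slots to fill and no one can take more than 3, so at least ⌈15/3⌉ = 5 guards are needed.
Any 5 guards together have capacity at most 3+3+3+2+2 = 13 < 15 slots, so 5 can never suffice.
Tanaka, Xiong, Dubois, Petrov, Tran, and Santos alone can cover everything: Mon-PM→Petrov+Santos, Tue-AM→Petrov, Tue-PM→Tanaka, Wed-AM→Dubois+Tran, Wed-PM→Dubois+Tran, Thu-AM→Xiong+Petrov, Thu-PM→Tanaka+Santos, Fri-AM→Xiong, Fri-PM→Santos, Sat-AM→Tanaka.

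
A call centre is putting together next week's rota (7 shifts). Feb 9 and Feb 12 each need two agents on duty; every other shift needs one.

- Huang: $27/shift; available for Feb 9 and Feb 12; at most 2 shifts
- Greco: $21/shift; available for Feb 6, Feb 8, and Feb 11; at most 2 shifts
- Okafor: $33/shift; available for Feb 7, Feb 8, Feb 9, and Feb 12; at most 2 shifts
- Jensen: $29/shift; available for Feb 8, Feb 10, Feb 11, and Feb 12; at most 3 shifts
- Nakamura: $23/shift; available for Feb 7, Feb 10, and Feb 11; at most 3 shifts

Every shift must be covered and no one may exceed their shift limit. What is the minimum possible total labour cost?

Feb 6 can only be covered by Greco, so that assignment is forced.
Feb 9 can only be covered by Huang and Okafor, so that assignment is forced.
Picking the cheapest available agent for each shift independently would cost $225, but that ignores the shift limits.
An optimal schedule: Feb 6→Greco, Feb 7→Nakamura, Feb 8→Greco, Feb 9→Huang+Okafor, Feb 10→Nakamura, Feb 11→Nakamura, Feb 12→Huang+Jensen.
Total: 21 + 23 + 21 + 27 + 33 + 23 + 23 + 27 + 29 = $227.

$227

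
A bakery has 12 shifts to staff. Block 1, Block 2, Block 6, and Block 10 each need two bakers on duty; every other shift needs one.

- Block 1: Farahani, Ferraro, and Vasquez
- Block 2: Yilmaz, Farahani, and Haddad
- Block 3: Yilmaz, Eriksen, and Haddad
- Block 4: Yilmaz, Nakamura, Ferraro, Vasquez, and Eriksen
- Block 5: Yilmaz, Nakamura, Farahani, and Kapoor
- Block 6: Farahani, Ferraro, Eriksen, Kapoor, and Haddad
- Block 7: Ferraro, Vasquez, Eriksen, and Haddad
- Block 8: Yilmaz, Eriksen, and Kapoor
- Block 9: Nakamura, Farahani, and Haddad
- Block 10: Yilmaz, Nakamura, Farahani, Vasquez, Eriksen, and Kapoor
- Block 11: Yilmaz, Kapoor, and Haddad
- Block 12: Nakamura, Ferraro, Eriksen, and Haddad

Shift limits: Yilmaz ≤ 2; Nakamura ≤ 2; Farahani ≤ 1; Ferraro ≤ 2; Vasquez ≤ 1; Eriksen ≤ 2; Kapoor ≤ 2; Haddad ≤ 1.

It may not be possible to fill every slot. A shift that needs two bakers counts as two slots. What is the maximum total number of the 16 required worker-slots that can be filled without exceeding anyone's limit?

Total capacity across all bakers is 2+2+1+2+1+2+2+1 = 13, and 16 slots are needed, so at most 13 can be filled.
An assignment achieving 13: Block 1→Farahani+Ferraro, Block 2→Yilmaz+Haddad, Block 3→Yilmaz, Block 4→Vasquez, Block 5→Nakamura, Block 6→Kapoor, Block 7→Ferraro, Block 8→Eriksen, Block 9→Nakamura, Block 11→Kapoor, Block 12→Eriksen.
Loads: Yilmaz 2/2, Nakamura 2/2, Farahani 1/1, Ferraro 2/2, Vasquez 1/1, Eriksen 2/2, Kapoor 2/2, Haddad 1/1.

13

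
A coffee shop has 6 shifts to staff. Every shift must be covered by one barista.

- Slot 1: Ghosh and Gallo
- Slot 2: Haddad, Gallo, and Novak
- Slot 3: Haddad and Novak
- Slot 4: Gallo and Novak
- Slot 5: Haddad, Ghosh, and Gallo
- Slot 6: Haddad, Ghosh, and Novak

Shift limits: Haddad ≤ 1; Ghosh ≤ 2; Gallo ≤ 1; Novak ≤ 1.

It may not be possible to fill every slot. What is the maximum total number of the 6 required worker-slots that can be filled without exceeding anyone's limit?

Total capacity across all baristas is 1+2+1+1 = 5, and 6 slots are needed, so at most 5 can be filled.
An assignment achieving 5: Slot 1→Ghosh, Slot 2→Novak, Slot 3→Haddad, Slot 4→Gallo, Slot 5→Ghosh.
Loads: Haddad 1/1, Ghosh 2/2, Gallo 1/1, Novak 1/1.

5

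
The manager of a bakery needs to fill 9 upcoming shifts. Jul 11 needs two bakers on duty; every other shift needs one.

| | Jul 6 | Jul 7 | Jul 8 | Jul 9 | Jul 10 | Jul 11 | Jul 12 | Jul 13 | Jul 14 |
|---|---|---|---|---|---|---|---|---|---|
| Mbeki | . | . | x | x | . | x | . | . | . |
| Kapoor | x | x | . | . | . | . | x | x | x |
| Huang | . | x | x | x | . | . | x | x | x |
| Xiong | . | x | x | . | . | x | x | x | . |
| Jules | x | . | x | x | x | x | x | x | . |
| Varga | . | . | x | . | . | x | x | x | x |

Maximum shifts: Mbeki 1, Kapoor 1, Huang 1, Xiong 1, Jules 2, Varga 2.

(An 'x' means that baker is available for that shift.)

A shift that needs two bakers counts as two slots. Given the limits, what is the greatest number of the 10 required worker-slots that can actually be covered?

8

Total capacity across all bakers is 1+1+1+1+2+2 = 8, and 10 slots are needed, so at most 8 can be filled.
An assignment achieving 8: Jul 6→Kapoor, Jul 7→Huang, Jul 8→Varga, Jul 9→Mbeki, Jul 10→Jules, Jul 11→Xiong+Jules, Jul 14→Varga.
Loads: Mbeki 1/1, Kapoor 1/1, Huang 1/1, Xiong 1/1, Jules 2/2, Varga 2/2.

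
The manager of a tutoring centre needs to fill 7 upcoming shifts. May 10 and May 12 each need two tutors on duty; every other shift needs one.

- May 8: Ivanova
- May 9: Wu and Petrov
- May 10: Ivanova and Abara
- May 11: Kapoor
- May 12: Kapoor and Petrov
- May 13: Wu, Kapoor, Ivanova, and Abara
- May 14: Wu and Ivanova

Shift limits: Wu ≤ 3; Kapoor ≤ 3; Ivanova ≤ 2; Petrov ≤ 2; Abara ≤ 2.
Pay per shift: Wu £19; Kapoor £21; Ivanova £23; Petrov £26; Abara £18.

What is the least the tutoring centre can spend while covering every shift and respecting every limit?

£188

May 8 can only be covered by Ivanova, so that assignment is forced.
May 10 can only be covered by Ivanova and Abara, so that assignment is forced.
May 11 can only be covered by Kapoor, so that assignment is forced.
Picking the cheapest available tutor for each shift independently would cost £188, and that bound is achievable.
An optimal schedule: May 8→Ivanova, May 9→Wu, May 10→Abara+Ivanova, May 11→Kapoor, May 12→Kapoor+Petrov, May 13→Abara, May 14→Wu.
Total: 23 + 19 + 18 + 23 + 21 + 21 + 26 + 18 + 19 = £188.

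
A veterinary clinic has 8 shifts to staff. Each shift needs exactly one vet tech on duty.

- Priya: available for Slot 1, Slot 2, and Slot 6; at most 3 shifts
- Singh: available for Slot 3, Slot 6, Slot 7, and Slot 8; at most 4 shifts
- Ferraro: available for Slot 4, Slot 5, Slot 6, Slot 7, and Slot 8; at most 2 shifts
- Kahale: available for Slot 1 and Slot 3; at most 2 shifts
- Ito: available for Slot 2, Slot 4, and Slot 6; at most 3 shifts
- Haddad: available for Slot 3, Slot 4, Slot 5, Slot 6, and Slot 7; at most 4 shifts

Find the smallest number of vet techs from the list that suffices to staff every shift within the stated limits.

3

8 slots to fill and no one can take more than 4, so at least ⌈8/4⌉ = 2 vet techs are needed.
No set of 2 vet techs can cover every shift (each such set leaves at least one shift with no one available or exceeds a cap).
Priya, Singh, and Ferraro alone can cover everything: Slot 1→Priya, Slot 2→Priya, Slot 3→Singh, Slot 4→Ferraro, Slot 5→Ferraro, Slot 6→Priya, Slot 7→Singh, Slot 8→Singh.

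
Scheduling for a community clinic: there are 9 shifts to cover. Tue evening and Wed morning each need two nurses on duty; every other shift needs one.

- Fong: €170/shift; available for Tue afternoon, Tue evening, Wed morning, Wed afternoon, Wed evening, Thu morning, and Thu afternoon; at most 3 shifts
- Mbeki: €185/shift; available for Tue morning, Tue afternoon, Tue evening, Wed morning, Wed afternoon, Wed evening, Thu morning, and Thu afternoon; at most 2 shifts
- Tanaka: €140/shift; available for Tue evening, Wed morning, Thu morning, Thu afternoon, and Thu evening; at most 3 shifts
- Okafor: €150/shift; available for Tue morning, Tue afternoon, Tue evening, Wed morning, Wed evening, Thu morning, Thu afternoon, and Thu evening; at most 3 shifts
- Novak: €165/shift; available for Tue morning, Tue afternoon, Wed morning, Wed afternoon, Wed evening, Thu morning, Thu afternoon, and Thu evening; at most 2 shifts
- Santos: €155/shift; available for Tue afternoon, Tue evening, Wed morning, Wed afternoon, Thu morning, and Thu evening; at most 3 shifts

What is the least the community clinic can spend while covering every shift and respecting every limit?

€1665

Picking the cheapest available nurse for each shift independently would cost €1605, but that ignores the shift limits.
An optimal schedule: Tue morning→Okafor, Tue afternoon→Okafor, Tue evening→Tanaka+Santos, Wed morning→Santos+Novak, Wed afternoon→Santos, Wed evening→Okafor, Thu morning→Novak, Thu afternoon→Tanaka, Thu evening→Tanaka.
Total: 150 + 150 + 140 + 155 + 155 + 165 + 155 + 150 + 165 + 140 + 140 = €1665.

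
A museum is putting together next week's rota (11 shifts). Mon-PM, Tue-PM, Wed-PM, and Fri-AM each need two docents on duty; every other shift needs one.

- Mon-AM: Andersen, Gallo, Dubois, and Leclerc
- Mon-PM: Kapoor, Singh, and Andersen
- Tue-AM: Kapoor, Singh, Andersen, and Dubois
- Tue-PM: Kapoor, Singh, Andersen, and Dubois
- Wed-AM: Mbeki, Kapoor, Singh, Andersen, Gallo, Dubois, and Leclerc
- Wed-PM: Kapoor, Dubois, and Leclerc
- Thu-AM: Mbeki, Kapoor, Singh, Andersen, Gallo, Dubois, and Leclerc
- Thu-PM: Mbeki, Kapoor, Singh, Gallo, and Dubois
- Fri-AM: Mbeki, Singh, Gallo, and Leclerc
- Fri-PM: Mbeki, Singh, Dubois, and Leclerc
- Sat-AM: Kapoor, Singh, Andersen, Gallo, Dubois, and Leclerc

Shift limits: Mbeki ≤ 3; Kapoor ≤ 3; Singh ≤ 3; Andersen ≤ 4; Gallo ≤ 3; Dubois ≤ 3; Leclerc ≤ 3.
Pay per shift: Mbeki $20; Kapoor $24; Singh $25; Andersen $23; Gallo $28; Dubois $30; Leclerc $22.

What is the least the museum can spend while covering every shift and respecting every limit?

$340

Picking the cheapest available docent for each shift independently would cost $329, but that ignores the shift limits.
An optimal schedule: Mon-AM→Leclerc, Mon-PM→Andersen+Kapoor, Tue-AM→Andersen, Tue-PM→Andersen+Kapoor, Wed-AM→Singh, Wed-PM→Leclerc+Kapoor, Thu-AM→Singh, Thu-PM→Mbeki, Fri-AM→Mbeki+Leclerc, Fri-PM→Mbeki, Sat-AM→Andersen.
Total: 22 + 23 + 24 + 23 + 23 + 24 + 25 + 22 + 24 + 25 + 20 + 20 + 22 + 20 + 23 = $340.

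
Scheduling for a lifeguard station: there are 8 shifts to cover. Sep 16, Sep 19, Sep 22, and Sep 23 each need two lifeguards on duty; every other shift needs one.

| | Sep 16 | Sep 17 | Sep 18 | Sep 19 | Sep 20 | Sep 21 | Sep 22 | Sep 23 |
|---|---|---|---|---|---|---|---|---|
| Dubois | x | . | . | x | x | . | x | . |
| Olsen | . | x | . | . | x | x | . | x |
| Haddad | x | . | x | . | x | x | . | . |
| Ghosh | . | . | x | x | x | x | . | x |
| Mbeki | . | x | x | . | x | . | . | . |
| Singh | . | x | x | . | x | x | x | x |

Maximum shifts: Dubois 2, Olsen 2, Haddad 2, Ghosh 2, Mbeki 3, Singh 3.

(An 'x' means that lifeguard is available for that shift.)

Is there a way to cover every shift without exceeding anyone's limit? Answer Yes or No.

No

Total capacity is 14 and 12 slots are needed, so capacity alone doesn't rule it out.
Shifts {Sep 16, Sep 19, Sep 22} need 6 worker-slots in total, but the lifeguards available for any of those shifts (Dubois, Haddad, Ghosh, and Singh) can supply at most 5 among them. So no valid schedule exists.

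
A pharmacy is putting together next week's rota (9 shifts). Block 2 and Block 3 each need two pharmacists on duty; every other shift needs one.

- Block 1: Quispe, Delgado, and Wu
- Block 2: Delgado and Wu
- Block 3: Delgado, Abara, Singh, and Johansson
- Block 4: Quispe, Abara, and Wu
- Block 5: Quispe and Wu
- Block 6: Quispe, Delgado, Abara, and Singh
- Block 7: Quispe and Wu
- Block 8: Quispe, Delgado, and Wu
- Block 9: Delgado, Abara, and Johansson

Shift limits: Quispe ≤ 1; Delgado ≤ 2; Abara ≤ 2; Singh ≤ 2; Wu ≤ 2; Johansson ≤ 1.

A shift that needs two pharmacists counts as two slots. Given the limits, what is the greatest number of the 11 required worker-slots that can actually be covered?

10

Total capacity across all pharmacists is 1+2+2+2+2+1 = 10, and 11 slots are needed, so at most 10 can be filled.
An assignment achieving 10: Block 1→Delgado, Block 2→Delgado+Wu, Block 3→Singh+Johansson, Block 4→Abara, Block 5→Quispe, Block 6→Singh, Block 7→Wu, Block 9→Abara.
Loads: Quispe 1/1, Delgado 2/2, Abara 2/2, Singh 2/2, Wu 2/2, Johansson 1/1.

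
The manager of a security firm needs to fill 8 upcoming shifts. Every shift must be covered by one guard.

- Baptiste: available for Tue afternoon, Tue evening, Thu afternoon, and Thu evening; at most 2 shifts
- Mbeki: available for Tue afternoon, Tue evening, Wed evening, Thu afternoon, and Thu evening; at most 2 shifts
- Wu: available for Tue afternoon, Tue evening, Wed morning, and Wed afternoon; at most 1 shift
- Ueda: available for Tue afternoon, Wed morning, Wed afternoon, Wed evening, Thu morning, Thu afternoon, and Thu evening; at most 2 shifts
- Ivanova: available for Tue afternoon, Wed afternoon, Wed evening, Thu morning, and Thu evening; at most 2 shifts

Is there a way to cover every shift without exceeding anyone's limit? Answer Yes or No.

One valid schedule: Tue afternoon→Ivanova, Tue evening→Baptiste, Wed morning→Wu, Wed afternoon→Ueda, Wed evening→Mbeki, Thu morning→Ueda, Thu afternoon→Baptiste, Thu evening→Mbeki.
Loads: Baptiste 2/2, Mbeki 2/2, Wu 1/1, Ueda 2/2, Ivanova 1/2 — all within limits.

Yes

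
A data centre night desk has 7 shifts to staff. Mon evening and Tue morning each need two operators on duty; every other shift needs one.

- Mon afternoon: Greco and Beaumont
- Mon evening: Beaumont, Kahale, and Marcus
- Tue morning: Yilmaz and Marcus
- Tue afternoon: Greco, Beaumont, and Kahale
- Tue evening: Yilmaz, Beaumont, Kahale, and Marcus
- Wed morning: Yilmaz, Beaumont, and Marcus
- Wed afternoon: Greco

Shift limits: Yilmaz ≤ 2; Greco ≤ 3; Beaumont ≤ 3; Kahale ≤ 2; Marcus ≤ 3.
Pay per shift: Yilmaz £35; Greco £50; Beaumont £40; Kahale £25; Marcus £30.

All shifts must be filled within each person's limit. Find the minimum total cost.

Tue morning can only be covered by Yilmaz and Marcus, so that assignment is forced.
Wed afternoon can only be covered by Greco, so that assignment is forced.
Picking the cheapest available operator for each shift independently would cost £290, but that ignores the shift limits.
An optimal schedule: Mon afternoon→Beaumont, Mon evening→Kahale+Marcus, Tue morning→Marcus+Yilmaz, Tue afternoon→Kahale, Tue evening→Yilmaz, Wed morning→Marcus, Wed afternoon→Greco.
Total: 40 + 25 + 30 + 30 + 35 + 25 + 35 + 30 + 50 = £300.

£300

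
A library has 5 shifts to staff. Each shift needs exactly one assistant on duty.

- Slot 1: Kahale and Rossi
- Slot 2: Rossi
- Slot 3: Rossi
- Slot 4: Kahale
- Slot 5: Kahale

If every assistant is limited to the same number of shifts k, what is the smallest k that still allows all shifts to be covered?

With 2 assistants and 5 worker-slots to fill, someone must work at least ⌈5/2⌉ = 3 shifts, so k ≥ 3.
k = 3 works: Slot 1→Kahale, Slot 2→Rossi, Slot 3→Rossi, Slot 4→Kahale, Slot 5→Kahale.
Loads: Kahale 3, Rossi 2 — all ≤ 3.

3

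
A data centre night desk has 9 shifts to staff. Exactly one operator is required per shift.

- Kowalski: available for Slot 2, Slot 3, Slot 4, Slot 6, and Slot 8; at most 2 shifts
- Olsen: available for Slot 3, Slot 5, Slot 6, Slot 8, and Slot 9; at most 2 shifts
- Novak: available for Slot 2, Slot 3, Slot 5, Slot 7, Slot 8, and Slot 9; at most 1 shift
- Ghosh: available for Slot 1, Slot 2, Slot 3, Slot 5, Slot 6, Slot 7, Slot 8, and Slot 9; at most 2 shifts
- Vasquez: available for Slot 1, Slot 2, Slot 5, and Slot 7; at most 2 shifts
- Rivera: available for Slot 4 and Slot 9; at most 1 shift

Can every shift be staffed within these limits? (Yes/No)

One valid schedule: Slot 1→Ghosh, Slot 2→Ghosh, Slot 3→Olsen, Slot 4→Kowalski, Slot 5→Vasquez, Slot 6→Kowalski, Slot 7→Novak, Slot 8→Olsen, Slot 9→Rivera.
Loads: Kowalski 2/2, Olsen 2/2, Novak 1/1, Ghosh 2/2, Vasquez 1/2, Rivera 1/1 — all within limits.

Yes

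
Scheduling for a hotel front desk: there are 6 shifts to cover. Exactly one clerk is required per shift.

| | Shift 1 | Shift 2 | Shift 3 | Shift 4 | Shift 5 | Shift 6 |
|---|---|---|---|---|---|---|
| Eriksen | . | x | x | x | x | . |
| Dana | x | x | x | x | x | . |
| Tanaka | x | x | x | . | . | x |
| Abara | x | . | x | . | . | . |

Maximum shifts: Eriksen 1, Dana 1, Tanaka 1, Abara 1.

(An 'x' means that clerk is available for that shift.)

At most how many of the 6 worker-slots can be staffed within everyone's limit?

Total capacity across all clerks is 1+1+1+1 = 4, and 6 slots are needed, so at most 4 can be filled.
An assignment achieving 4: Shift 1→Abara, Shift 4→Eriksen, Shift 5→Dana, Shift 6→Tanaka.
Loads: Eriksen 1/1, Dana 1/1, Tanaka 1/1, Abara 1/1.

4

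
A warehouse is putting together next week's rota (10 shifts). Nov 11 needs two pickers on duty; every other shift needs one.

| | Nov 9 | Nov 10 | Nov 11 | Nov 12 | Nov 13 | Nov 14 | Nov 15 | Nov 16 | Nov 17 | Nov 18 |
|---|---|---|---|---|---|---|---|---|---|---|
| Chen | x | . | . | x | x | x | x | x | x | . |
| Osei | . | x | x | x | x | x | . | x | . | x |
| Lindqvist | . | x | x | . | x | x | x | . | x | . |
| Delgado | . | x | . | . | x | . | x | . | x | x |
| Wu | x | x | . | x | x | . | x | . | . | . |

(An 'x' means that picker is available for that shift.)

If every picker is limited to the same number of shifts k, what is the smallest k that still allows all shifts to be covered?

3

With 5 pickers and 11 worker-slots to fill, someone must work at least ⌈11/5⌉ = 3 shifts, so k ≥ 3.
k = 3 works: Nov 9→Chen, Nov 10→Lindqvist, Nov 11→Osei+Lindqvist, Nov 12→Chen, Nov 13→Delgado, Nov 14→Osei, Nov 15→Delgado, Nov 16→Chen, Nov 17→Lindqvist, Nov 18→Osei.
Loads: Chen 3, Osei 3, Lindqvist 3, Delgado 2, Wu 0 — all ≤ 3.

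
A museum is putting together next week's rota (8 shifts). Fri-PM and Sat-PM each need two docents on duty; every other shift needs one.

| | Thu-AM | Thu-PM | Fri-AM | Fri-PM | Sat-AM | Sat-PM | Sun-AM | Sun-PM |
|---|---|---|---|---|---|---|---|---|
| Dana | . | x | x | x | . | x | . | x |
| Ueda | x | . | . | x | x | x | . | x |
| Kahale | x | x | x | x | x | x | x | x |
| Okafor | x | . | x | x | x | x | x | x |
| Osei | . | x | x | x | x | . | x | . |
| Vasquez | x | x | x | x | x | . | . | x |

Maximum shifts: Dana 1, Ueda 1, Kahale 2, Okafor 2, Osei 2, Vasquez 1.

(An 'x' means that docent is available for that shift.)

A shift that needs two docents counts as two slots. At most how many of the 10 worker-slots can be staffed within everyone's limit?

9

Total capacity across all docents is 1+1+2+2+2+1 = 9, and 10 slots are needed, so at most 9 can be filled.
An assignment achieving 9: Thu-AM→Ueda, Thu-PM→Dana, Fri-AM→Okafor, Fri-PM→Osei, Sat-AM→Osei, Sat-PM→Kahale+Okafor, Sun-AM→Kahale, Sun-PM→Vasquez.
Loads: Dana 1/1, Ueda 1/1, Kahale 2/2, Okafor 2/2, Osei 2/2, Vasquez 1/1.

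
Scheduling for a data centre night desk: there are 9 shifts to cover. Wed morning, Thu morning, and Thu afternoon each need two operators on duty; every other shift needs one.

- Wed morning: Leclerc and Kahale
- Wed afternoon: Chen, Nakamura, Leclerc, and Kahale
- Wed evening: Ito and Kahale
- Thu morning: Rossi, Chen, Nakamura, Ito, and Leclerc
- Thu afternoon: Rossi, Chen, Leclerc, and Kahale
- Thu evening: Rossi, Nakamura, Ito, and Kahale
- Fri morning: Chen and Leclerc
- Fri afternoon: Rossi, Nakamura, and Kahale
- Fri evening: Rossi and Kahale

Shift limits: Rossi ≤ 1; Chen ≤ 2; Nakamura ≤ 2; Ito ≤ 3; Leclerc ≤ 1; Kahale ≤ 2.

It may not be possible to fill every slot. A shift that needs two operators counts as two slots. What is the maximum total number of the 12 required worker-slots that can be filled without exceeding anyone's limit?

11

Total capacity across all operators is 1+2+2+3+1+2 = 11, and 12 slots are needed, so at most 11 can be filled.
An assignment achieving 11: Wed morning→Leclerc+Kahale, Wed afternoon→Chen, Wed evening→Ito, Thu morning→Nakamura+Ito, Thu afternoon→Kahale, Thu evening→Ito, Fri morning→Chen, Fri afternoon→Nakamura, Fri evening→Rossi.
Loads: Rossi 1/1, Chen 2/2, Nakamura 2/2, Ito 3/3, Leclerc 1/1, Kahale 2/2.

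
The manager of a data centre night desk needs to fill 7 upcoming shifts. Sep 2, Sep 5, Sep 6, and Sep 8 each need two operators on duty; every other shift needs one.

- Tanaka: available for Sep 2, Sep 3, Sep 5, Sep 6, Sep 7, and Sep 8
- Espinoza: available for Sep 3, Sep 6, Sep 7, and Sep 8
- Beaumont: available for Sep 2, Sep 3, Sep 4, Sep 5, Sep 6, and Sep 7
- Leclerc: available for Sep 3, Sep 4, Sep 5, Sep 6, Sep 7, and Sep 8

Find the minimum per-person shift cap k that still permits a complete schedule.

3

With 4 operators and 11 worker-slots to fill, someone must work at least ⌈11/4⌉ = 3 shifts, so k ≥ 3.
k = 3 works: Sep 2→Tanaka+Beaumont, Sep 3→Espinoza, Sep 4→Beaumont, Sep 5→Tanaka+Beaumont, Sep 6→Espinoza+Leclerc, Sep 7→Leclerc, Sep 8→Tanaka+Espinoza.
Loads: Tanaka 3, Espinoza 3, Beaumont 3, Leclerc 2 — all ≤ 3.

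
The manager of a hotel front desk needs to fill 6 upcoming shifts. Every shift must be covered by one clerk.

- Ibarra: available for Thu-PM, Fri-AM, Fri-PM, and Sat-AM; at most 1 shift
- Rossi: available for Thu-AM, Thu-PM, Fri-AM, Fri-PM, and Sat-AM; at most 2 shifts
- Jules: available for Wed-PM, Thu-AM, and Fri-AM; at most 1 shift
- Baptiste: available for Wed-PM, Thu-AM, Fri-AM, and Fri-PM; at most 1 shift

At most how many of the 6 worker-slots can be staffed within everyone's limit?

5

Total capacity across all clerks is 1+2+1+1 = 5, and 6 slots are needed, so at most 5 can be filled.
An assignment achieving 5: Wed-PM→Jules, Thu-AM→Rossi, Thu-PM→Ibarra, Fri-PM→Baptiste, Sat-AM→Rossi.
Loads: Ibarra 1/1, Rossi 2/2, Jules 1/1, Baptiste 1/1.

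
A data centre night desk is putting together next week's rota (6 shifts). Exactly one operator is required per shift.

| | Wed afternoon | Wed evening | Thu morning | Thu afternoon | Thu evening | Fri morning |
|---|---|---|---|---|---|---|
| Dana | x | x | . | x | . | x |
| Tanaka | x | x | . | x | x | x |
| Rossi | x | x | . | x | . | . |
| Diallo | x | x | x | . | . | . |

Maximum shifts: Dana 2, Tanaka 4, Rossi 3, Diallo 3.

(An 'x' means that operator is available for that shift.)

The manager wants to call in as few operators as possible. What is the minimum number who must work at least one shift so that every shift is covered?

6 slots to fill and no one can take more than 4, so at least ⌈6/4⌉ = 2 operators are needed.
Tanaka and Diallo alone can cover everything: Wed afternoon→Tanaka, Wed evening→Diallo, Thu morning→Diallo, Thu afternoon→Tanaka, Thu evening→Tanaka, Fri morning→Tanaka.

2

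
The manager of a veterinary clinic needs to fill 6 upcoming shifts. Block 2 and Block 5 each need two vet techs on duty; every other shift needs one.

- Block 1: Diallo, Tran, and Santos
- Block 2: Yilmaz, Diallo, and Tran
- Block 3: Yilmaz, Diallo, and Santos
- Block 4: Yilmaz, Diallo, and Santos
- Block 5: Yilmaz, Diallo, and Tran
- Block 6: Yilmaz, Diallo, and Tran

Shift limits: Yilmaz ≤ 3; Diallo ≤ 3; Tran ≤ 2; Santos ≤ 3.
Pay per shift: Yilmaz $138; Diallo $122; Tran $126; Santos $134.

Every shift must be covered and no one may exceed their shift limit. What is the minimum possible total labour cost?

Picking the cheapest available vet tech for each shift independently would cost $984, but that ignores the shift limits.
An optimal schedule: Block 1→Santos, Block 2→Diallo+Tran, Block 3→Santos, Block 4→Santos, Block 5→Diallo+Tran, Block 6→Diallo.
Total: 134 + 122 + 126 + 134 + 134 + 122 + 126 + 122 = $1020.

$1020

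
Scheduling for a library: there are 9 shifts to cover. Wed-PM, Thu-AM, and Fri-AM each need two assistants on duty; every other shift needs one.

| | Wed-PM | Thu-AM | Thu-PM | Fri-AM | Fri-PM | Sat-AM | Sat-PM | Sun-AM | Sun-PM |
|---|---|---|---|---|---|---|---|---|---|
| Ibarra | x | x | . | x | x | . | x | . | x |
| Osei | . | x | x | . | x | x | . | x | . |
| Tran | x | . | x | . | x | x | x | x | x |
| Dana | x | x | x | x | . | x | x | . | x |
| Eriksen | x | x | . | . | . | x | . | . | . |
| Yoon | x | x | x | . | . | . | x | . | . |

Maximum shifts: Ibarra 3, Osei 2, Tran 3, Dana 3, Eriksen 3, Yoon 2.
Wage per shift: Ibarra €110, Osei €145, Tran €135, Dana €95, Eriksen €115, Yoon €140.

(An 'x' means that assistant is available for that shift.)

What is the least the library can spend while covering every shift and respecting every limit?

Fri-AM can only be covered by Ibarra and Dana, so that assignment is forced.
Picking the cheapest available assistant for each shift independently would cost €1240, but that ignores the shift limits.
An optimal schedule: Wed-PM→Eriksen+Tran, Thu-AM→Ibarra+Eriksen, Thu-PM→Dana, Fri-AM→Dana+Ibarra, Fri-PM→Ibarra, Sat-AM→Eriksen, Sat-PM→Tran, Sun-AM→Tran, Sun-PM→Dana.
Total: 115 + 135 + 110 + 115 + 95 + 95 + 110 + 110 + 115 + 135 + 135 + 95 = €1365.

€1365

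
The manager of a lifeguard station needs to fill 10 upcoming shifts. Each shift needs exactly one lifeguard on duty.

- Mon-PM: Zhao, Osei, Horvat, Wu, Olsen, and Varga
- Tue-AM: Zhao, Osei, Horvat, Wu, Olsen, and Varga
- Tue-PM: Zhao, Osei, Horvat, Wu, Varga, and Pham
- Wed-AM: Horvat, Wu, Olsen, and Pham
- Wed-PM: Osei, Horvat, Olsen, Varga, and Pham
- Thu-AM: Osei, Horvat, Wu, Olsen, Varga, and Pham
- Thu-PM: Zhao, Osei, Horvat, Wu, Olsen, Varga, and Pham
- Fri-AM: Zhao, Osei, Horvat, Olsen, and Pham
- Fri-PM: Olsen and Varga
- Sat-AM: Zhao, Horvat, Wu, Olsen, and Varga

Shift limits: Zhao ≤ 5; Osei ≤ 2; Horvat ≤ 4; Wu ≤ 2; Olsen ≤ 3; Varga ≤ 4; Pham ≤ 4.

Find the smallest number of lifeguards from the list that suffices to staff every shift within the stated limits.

3

10 slots to fill and no one can take more than 5, so at least ⌈10/5⌉ = 2 lifeguards are needed.
Any 2 lifeguards together have capacity at most 5+4 = 9 < 10 slots, so 2 can never suffice.
Zhao, Osei, and Olsen alone can cover everything: Mon-PM→Zhao, Tue-AM→Zhao, Tue-PM→Zhao, Wed-AM→Olsen, Wed-PM→Osei, Thu-AM→Osei, Thu-PM→Zhao, Fri-AM→Olsen, Fri-PM→Olsen, Sat-AM→Zhao.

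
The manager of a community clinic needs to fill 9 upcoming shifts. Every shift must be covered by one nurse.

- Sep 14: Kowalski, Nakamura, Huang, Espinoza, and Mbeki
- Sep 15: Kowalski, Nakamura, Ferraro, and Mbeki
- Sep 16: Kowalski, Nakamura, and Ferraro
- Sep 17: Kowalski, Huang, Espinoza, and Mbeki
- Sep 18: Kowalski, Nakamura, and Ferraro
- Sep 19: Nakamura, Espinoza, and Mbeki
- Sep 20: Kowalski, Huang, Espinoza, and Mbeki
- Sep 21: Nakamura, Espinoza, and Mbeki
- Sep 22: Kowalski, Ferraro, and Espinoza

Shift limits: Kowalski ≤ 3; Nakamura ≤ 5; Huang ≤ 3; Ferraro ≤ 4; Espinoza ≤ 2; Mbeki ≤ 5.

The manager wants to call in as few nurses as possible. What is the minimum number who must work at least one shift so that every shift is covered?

2

9 slots to fill and no one can take more than 5, so at least ⌈9/5⌉ = 2 nurses are needed.
Ferraro and Mbeki alone can cover everything: Sep 14→Mbeki, Sep 15→Ferraro, Sep 16→Ferraro, Sep 17→Mbeki, Sep 18→Ferraro, Sep 19→Mbeki, Sep 20→Mbeki, Sep 21→Mbeki, Sep 22→Ferraro.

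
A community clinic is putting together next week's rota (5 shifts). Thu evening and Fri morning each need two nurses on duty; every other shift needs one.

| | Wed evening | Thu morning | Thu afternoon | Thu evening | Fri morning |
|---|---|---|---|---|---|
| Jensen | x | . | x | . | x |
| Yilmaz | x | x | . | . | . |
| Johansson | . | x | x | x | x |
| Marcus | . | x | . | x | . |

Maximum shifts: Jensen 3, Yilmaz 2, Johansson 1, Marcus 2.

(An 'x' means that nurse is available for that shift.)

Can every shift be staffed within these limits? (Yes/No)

Total capacity is 8 and 7 slots are needed, so capacity alone doesn't rule it out.
Shifts {Thu evening, Fri morning} need 4 worker-slots in total, but the nurses available for any of those shifts (Jensen, Johansson, and Marcus) can supply at most 3 among them. So no valid schedule exists.

No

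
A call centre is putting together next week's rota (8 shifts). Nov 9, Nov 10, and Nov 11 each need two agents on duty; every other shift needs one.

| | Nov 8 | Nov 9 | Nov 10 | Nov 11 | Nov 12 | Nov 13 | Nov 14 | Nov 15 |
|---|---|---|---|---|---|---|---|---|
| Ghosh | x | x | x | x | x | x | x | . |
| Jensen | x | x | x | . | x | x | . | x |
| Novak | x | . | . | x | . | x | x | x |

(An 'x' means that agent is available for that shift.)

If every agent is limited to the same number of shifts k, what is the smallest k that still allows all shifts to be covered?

4

With 3 agents and 11 worker-slots to fill, someone must work at least ⌈11/3⌉ = 4 shifts, so k ≥ 4.
k = 4 works: Nov 8→Jensen, Nov 9→Ghosh+Jensen, Nov 10→Ghosh+Jensen, Nov 11→Ghosh+Novak, Nov 12→Ghosh, Nov 13→Novak, Nov 14→Novak, Nov 15→Jensen.
Loads: Ghosh 4, Jensen 4, Novak 3 — all ≤ 4.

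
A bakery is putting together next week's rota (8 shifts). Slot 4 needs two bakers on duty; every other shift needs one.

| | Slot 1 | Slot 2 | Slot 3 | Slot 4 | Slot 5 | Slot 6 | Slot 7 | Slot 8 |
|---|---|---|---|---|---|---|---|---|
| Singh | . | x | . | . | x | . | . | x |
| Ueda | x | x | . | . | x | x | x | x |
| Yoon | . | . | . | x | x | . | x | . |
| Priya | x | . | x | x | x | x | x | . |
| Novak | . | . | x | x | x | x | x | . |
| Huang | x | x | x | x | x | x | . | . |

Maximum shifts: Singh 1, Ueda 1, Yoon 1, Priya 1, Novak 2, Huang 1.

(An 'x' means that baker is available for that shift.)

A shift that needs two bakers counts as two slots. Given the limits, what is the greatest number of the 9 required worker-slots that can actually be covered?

Total capacity across all bakers is 1+1+1+1+2+1 = 7, and 9 slots are needed, so at most 7 can be filled.
An assignment achieving 7: Slot 1→Ueda, Slot 2→Huang, Slot 3→Priya, Slot 4→Yoon+Novak, Slot 6→Novak, Slot 8→Singh.
Loads: Singh 1/1, Ueda 1/1, Yoon 1/1, Priya 1/1, Novak 2/2, Huang 1/1.

7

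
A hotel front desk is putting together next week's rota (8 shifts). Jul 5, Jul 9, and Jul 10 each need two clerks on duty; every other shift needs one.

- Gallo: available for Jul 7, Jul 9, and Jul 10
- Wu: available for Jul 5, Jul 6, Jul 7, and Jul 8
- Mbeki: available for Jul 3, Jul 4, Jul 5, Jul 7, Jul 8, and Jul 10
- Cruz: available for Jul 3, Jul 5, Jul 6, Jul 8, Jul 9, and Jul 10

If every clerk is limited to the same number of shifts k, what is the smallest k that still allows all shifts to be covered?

With 4 clerks and 11 worker-slots to fill, someone must work at least ⌈11/4⌉ = 3 shifts, so k ≥ 3.
k = 3 works: Jul 3→Mbeki, Jul 4→Mbeki, Jul 5→Wu+Mbeki, Jul 6→Wu, Jul 7→Gallo, Jul 8→Wu, Jul 9→Gallo+Cruz, Jul 10→Gallo+Cruz.
Loads: Gallo 3, Wu 3, Mbeki 3, Cruz 2 — all ≤ 3.

3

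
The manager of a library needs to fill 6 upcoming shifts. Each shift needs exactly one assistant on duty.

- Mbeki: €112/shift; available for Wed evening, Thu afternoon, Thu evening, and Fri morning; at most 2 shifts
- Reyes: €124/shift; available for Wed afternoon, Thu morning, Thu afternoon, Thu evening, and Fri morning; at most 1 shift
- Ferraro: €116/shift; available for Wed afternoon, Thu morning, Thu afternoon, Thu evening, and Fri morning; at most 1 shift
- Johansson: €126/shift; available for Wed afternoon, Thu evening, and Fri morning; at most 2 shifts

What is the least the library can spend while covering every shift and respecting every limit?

Wed evening can only be covered by Mbeki, so that assignment is forced.
Picking the cheapest available assistant for each shift independently would cost €680, but that ignores the shift limits.
An optimal schedule: Wed afternoon→Ferraro, Wed evening→Mbeki, Thu morning→Reyes, Thu afternoon→Mbeki, Thu evening→Johansson, Fri morning→Johansson.
Total: 116 + 112 + 124 + 112 + 126 + 126 = €716.

€716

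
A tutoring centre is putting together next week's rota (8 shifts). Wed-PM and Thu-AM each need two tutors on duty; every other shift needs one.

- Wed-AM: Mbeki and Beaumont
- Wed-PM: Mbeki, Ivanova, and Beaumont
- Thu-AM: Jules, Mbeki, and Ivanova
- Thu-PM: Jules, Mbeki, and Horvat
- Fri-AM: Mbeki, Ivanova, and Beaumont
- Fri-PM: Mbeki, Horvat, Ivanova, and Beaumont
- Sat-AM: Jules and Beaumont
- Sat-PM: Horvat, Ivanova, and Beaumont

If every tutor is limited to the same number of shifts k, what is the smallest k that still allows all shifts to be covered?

2

With 5 tutors and 10 worker-slots to fill, someone must work at least ⌈10/5⌉ = 2 shifts, so k ≥ 2.
k = 2 works: Wed-AM→Mbeki, Wed-PM→Mbeki+Ivanova, Thu-AM→Jules+Ivanova, Thu-PM→Horvat, Fri-AM→Beaumont, Fri-PM→Beaumont, Sat-AM→Jules, Sat-PM→Horvat.
Loads: Jules 2, Mbeki 2, Horvat 2, Ivanova 2, Beaumont 2 — all ≤ 2.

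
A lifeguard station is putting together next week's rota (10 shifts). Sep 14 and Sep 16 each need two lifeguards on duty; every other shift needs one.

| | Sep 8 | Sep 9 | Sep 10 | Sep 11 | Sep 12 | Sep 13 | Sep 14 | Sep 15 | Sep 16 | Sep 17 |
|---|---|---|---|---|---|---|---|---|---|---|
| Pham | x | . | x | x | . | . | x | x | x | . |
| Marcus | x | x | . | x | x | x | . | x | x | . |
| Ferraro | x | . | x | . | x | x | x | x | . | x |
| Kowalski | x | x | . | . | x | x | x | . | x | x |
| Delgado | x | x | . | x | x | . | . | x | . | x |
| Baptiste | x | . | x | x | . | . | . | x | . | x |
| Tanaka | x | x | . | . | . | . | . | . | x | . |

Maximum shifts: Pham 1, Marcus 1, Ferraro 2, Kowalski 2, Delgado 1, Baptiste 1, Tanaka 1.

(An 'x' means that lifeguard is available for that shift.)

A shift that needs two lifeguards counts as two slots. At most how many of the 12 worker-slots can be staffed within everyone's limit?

9

Total capacity across all lifeguards is 1+1+2+2+1+1+1 = 9, and 12 slots are needed, so at most 9 can be filled.
An assignment achieving 9: Sep 9→Kowalski, Sep 10→Pham, Sep 11→Delgado, Sep 12→Ferraro, Sep 13→Marcus, Sep 14→Ferraro+Kowalski, Sep 16→Tanaka, Sep 17→Baptiste.
Loads: Pham 1/1, Marcus 1/1, Ferraro 2/2, Kowalski 2/2, Delgado 1/1, Baptiste 1/1, Tanaka 1/1.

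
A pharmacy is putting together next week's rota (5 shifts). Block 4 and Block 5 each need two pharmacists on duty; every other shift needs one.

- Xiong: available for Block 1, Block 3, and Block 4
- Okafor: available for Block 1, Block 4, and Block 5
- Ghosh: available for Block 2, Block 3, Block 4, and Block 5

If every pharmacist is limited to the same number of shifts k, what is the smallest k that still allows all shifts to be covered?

3

With 3 pharmacists and 7 worker-slots to fill, someone must work at least ⌈7/3⌉ = 3 shifts, so k ≥ 3.
k = 3 works: Block 1→Xiong, Block 2→Ghosh, Block 3→Xiong, Block 4→Xiong+Okafor, Block 5→Okafor+Ghosh.
Loads: Xiong 3, Okafor 2, Ghosh 2 — all ≤ 3.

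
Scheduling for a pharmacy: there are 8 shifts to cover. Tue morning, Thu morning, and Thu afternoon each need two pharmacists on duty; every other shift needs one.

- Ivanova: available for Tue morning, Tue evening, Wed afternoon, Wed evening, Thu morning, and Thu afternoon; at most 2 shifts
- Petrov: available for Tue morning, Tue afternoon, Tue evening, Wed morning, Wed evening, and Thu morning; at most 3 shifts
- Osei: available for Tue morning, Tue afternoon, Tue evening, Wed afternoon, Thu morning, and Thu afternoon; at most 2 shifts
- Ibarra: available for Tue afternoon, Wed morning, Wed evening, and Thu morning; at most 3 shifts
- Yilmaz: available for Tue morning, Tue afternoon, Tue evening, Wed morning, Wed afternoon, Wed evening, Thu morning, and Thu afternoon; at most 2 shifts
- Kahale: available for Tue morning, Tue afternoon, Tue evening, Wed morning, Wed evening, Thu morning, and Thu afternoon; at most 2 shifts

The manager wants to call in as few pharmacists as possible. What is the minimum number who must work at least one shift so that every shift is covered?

5

11 slots to fill and no one can take more than 3, so at least ⌈11/3⌉ = 4 pharmacists are needed.
Any 4 pharmacists together have capacity at most 3+3+2+2 = 10 < 11 slots, so 4 can never suffice.
Ivanova, Petrov, Osei, Ibarra, and Yilmaz alone can cover everything: Tue morning→Osei+Yilmaz, Tue afternoon→Petrov, Tue evening→Petrov, Wed morning→Petrov, Wed afternoon→Ivanova, Wed evening→Ibarra, Thu morning→Ibarra+Yilmaz, Thu afternoon→Ivanova+Osei.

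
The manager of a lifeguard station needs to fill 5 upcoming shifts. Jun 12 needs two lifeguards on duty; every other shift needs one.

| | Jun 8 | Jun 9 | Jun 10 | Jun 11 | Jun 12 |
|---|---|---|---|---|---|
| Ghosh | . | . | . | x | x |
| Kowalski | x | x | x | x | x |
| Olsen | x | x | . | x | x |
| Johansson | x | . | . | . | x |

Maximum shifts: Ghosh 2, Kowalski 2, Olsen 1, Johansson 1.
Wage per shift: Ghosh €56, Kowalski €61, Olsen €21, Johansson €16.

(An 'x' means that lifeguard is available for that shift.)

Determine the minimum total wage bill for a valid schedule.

€271

Jun 10 can only be covered by Kowalski, so that assignment is forced.
Picking the cheapest available lifeguard for each shift independently would cost €156, but that ignores the shift limits.
An optimal schedule: Jun 8→Olsen, Jun 9→Kowalski, Jun 10→Kowalski, Jun 11→Ghosh, Jun 12→Ghosh+Johansson.
Total: 21 + 61 + 61 + 56 + 56 + 16 = €271.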